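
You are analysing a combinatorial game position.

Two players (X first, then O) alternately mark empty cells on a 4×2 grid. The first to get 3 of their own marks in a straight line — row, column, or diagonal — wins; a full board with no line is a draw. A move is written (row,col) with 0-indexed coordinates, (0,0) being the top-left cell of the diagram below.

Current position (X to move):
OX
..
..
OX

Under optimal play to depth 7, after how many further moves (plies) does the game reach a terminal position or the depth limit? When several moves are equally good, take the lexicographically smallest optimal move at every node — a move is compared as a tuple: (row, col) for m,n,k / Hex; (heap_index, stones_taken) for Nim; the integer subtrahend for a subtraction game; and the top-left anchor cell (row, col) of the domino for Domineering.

[OX/../../OX] X move#1: (1,0):+0/OX/X./../OX*, (1,1):+0/OX/.X/../OX, (2,0):+0/OX/../X./OX, (2,1):+0/OX/../.X/OX
[OX/X./../OX] O move#2: (1,1):+0/OX/XO/../OX*, (2,0):+0/OX/X./O./OX, (2,1):+0/OX/X./.O/OX
[OX/XO/../OX] X move#3: (2,0):+0/OX/XO/X./OX*, (2,1):+0/OX/XO/.X/OX
[OX/XO/X./OX] O move#4: (2,1):+0/OX/XO/XO/OX*
[OX/XO/XO/OX] end (terminal +0, X#5); searched OX/../../OX to 7

PV length from [OX/../../OX]: 4 plies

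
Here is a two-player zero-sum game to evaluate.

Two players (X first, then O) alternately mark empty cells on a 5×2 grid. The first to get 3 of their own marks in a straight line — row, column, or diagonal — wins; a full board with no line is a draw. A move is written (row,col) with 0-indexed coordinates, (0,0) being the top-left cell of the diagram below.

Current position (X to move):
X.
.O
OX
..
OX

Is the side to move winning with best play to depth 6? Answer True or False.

X winning at [X./.O/OX/../OX]: True

ply 1, X at X./.O/OX/../OX | (0,1)=-1→XX/.O/OX/../OX; (1,0)=-1→X./XO/OX/../OX; (3,0)=+0→X./.O/OX/X./OX; (3,1)=+1→X./.O/OX/.X/OX*
ply 2: X./.O/OX/.X/OX is terminal -1 (O); from X./.O/OX/../OX depth 6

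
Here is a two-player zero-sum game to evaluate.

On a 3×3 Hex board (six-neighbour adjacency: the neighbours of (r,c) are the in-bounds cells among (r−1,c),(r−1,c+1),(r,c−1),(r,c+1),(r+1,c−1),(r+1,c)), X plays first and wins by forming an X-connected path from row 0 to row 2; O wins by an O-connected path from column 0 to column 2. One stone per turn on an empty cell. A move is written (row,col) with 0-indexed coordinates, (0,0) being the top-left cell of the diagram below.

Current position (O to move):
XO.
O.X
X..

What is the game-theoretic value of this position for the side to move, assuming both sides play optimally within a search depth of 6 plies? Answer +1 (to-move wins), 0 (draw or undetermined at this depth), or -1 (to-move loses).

value(XO./O.X/X.., O) = +1

[XO./O.X/X..] O move#1: (0,2):+1/XOO/O.X/X..*, (1,1):-1/XO./OOX/X.., (2,1):-1/XO./O.X/XO., (2,2):-1/XO./O.X/X.O
[XOO/O.X/X..] end (terminal -1, X#2); searched XO./O.X/X.. to 6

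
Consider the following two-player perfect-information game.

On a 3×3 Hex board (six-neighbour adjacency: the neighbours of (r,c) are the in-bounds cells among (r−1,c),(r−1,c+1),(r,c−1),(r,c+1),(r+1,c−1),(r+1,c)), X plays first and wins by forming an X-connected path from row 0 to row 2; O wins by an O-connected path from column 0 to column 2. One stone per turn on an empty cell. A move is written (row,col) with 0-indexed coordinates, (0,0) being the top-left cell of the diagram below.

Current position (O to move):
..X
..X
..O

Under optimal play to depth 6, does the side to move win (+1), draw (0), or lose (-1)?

p1 O@[..X/..X/..O]: (0,0)[O.X/..X/..O]-1* (0,1)[.OX/..X/..O]-1 (1,0)[..X/O.X/..O]-1 (1,1)[..X/.OX/..O]-1 (2,0)[..X/..X/O.O]-1 (2,1)[..X/..X/.OO]-1
p2 X@[O.X/..X/..O]: (0,1)[OXX/..X/..O]+1* (1,0)[O.X/X.X/..O]+1 (1,1)[O.X/.XX/..O]+1 (2,0)[O.X/..X/X.O]+1 (2,1)[O.X/..X/.XO]+1
p3 O@[OXX/..X/..O]: (1,0)[OXX/O.X/..O]-1* (1,1)[OXX/.OX/..O]-1 (2,0)[OXX/..X/O.O]-1 (2,1)[OXX/..X/.OO]-1
p4 X@[OXX/O.X/..O]: (1,1)[OXX/OXX/..O]+1* (2,0)[OXX/O.X/X.O]+1 (2,1)[OXX/O.X/.XO]+1
p5 O@[OXX/OXX/..O]: (2,0)[OXX/OXX/O.O]-1* (2,1)[OXX/OXX/.OO]-1
p6 X@[OXX/OXX/O.O]: (2,1)[OXX/OXX/OXO]+1*
p7 O@[OXX/OXX/OXO] terminal -1; root [..X/..X/..O] d6

value(..X/..X/..O, O) = -1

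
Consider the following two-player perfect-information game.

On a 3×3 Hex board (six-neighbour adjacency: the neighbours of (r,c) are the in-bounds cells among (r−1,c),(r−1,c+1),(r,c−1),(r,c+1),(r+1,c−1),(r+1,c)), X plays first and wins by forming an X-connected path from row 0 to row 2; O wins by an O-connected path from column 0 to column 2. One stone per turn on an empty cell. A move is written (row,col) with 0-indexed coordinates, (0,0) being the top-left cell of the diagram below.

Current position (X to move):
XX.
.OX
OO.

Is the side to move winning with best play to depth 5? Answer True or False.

ply 1, X at XX./.OX/OO. | (0,2)=-1→XXX/.OX/OO.*; (1,0)=-1→XX./XOX/OO.; (2,2)=-1→XX./.OX/OOX
ply 2, O at XXX/.OX/OO. | (1,0)=-1→XXX/OOX/OO.; (2,2)=+1→XXX/.OX/OOO*
ply 3: XXX/.OX/OOO is terminal -1 (X); from XX./.OX/OO. depth 5

X winning at [XX./.OX/OO.]: False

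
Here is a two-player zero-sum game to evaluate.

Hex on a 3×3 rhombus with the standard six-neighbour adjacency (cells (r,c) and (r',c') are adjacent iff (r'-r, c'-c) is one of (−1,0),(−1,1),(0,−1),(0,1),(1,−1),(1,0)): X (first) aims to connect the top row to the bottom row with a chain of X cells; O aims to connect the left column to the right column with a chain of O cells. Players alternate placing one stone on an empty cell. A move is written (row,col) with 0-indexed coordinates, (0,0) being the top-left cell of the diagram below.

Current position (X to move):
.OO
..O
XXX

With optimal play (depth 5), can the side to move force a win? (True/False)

ply 1, X at .OO/..O/XXX | (0,0)=-1→XOO/..O/XXX*; (1,0)=-1→.OO/X.O/XXX; (1,1)=-1→.OO/.XO/XXX
ply 2, O at XOO/..O/XXX | (1,0)=+1→XOO/O.O/XXX*; (1,1)=-1→XOO/.OO/XXX
ply 3: XOO/O.O/XXX is terminal -1 (X); from .OO/..O/XXX depth 5

X winning at [.OO/..O/XXX]: False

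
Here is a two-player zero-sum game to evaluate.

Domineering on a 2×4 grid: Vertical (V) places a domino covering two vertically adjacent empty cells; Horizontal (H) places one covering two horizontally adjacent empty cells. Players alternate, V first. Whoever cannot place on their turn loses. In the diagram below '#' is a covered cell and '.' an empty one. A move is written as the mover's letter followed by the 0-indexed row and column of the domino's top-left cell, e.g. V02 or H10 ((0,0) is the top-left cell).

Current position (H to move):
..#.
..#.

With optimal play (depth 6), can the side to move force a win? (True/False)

[..#./..#.] H move#1: H00:+1/###./..#.*, H10:+1/..#./###.
[###./..#.] V move#2: V03:-1/####/..##*
[####/..##] H move#3: H10:+1/####/####*
[####/####] end (terminal -1, V#4); searched ..#./..#. to 6

H winning at [..#./..#.]: True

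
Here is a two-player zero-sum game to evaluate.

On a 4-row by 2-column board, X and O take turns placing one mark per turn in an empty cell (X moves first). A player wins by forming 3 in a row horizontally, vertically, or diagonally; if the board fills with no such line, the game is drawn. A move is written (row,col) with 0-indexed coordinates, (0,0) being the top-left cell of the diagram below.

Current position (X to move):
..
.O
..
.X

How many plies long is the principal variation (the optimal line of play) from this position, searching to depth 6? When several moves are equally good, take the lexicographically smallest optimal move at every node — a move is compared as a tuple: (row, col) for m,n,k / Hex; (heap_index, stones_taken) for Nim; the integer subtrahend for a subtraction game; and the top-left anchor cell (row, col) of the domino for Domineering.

p1 X@[../.O/../.X]: (0,0)[X./.O/../.X]+0* (0,1)[.X/.O/../.X]+0 (1,0)[../XO/../.X]+0 (2,0)[../.O/X./.X]+0 (2,1)[../.O/.X/.X]+0 (3,0)[../.O/../XX]+0
p2 O@[X./.O/../.X]: (0,1)[XO/.O/../.X]+0* (1,0)[X./OO/../.X]+0 (2,0)[X./.O/O./.X]+0 (2,1)[X./.O/.O/.X]+0 (3,0)[X./.O/../OX]+0
p3 X@[XO/.O/../.X]: (1,0)[XO/XO/../.X]-1 (2,0)[XO/.O/X./.X]-1 (2,1)[XO/.O/.X/.X]+0* (3,0)[XO/.O/../XX]-1
p4 O@[XO/.O/.X/.X]: (1,0)[XO/OO/.X/.X]+0* (2,0)[XO/.O/OX/.X]+0 (3,0)[XO/.O/.X/OX]+0
p5 X@[XO/OO/.X/.X]: (2,0)[XO/OO/XX/.X]+0* (3,0)[XO/OO/.X/XX]+0
p6 O@[XO/OO/XX/.X]: (3,0)[XO/OO/XX/OX]+0*
p7 X@[XO/OO/XX/OX] terminal +0; root [../.O/../.X] d6

PV length from [../.O/../.X]: 6 plies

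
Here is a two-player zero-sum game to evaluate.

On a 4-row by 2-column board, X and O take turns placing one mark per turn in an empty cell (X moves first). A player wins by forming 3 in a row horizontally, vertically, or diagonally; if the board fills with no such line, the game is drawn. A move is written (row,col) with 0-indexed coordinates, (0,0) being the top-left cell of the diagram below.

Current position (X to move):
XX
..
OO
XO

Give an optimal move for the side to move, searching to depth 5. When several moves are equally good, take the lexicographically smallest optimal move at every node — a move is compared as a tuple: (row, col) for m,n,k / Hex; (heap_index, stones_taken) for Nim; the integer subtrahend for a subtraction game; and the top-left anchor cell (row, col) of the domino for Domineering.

X's best at [XX/../OO/XO]: (1,1)

p1 X@[XX/../OO/XO]: (1,0)[XX/X./OO/XO]-1 (1,1)[XX/.X/OO/XO]+0*
p2 O@[XX/.X/OO/XO]: (1,0)[XX/OX/OO/XO]+0*
p3 X@[XX/OX/OO/XO] terminal +0; root [XX/../OO/XO] d5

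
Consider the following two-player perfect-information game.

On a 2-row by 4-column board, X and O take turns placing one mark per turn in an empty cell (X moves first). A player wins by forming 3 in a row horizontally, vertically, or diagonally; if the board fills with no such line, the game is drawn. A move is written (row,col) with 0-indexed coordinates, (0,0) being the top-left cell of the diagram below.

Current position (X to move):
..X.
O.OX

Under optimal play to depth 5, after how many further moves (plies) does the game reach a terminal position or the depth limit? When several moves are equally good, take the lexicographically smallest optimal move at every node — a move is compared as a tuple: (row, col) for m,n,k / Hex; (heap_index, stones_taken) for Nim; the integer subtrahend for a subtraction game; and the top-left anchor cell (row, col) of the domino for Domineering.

p1 X@[..X./O.OX]: (0,0)[X.X./O.OX]-1 (0,1)[.XX./O.OX]-1 (0,3)[..XX/O.OX]-1 (1,1)[..X./OXOX]+0*
p2 O@[..X./OXOX]: (0,0)[O.X./OXOX]+0* (0,1)[.OX./OXOX]+0 (0,3)[..XO/OXOX]+0
p3 X@[O.X./OXOX]: (0,1)[OXX./OXOX]+0* (0,3)[O.XX/OXOX]+0
p4 O@[OXX./OXOX]: (0,3)[OXXO/OXOX]+0*
p5 X@[OXXO/OXOX] terminal +0; root [..X./O.OX] d5

PV length from [..X./O.OX]: 4 plies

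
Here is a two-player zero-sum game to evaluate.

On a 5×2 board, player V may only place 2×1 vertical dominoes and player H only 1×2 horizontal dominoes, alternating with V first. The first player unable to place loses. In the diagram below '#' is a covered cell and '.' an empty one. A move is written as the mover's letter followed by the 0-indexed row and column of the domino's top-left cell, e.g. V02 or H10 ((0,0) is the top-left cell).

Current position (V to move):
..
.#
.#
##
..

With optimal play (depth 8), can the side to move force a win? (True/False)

V winning at [../.#/.#/##/..]: False

[../.#/.#/##/..] V move#1: V00:-1/#./##/.#/##/..*, V10:-1/../##/##/##/..
[#./##/.#/##/..] H move#2: H40:+1/#./##/.#/##/##*
[#./##/.#/##/##] end (terminal -1, V#3); searched ../.#/.#/##/.. to 8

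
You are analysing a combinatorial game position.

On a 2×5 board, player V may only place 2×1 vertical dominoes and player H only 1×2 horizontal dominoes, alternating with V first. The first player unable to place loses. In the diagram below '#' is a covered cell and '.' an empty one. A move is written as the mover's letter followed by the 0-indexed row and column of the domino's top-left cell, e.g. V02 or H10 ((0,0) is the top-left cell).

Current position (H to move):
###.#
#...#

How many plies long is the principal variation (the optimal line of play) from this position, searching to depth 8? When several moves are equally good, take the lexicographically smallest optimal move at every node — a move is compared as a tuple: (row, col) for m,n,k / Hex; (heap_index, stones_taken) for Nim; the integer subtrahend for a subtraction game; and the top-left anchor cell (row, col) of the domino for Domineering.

PV length from [###.#/#...#]: 1 ply

ply 1, H at ###.#/#...# | H11=-1→###.#/###.#; H12=+1→###.#/#.###*
ply 2: ###.#/#.### is terminal -1 (V); from ###.#/#...# depth 8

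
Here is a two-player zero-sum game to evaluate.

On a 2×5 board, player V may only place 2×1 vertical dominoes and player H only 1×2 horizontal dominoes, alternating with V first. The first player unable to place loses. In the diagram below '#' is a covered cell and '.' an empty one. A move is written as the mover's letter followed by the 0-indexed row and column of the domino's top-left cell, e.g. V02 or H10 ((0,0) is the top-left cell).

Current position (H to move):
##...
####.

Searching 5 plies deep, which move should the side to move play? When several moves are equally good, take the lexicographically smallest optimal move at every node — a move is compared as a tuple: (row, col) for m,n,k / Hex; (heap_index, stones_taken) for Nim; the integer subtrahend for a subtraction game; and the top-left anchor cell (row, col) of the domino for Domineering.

[##.../####.] H move#1: H02:-1/####./####., H03:+1/##.##/####.*
[##.##/####.] end (terminal -1, V#2); searched ##.../####. to 5

H's best at [##.../####.]: H03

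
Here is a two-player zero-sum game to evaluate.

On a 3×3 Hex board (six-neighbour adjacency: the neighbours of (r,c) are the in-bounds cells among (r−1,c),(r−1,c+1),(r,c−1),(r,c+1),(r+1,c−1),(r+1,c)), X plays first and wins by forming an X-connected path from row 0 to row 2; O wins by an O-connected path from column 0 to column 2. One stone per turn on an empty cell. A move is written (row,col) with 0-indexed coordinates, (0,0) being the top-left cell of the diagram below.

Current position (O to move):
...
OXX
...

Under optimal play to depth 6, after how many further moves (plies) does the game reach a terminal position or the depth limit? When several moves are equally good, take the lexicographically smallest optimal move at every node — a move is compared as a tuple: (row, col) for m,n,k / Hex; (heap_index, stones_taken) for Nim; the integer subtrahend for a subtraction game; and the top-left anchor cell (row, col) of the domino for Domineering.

p1 O@[.../OXX/...]: (0,0)[O../OXX/...]-1* (0,1)[.O./OXX/...]-1 (0,2)[..O/OXX/...]-1 (2,0)[.../OXX/O..]-1 (2,1)[.../OXX/.O.]-1 (2,2)[.../OXX/..O]-1
p2 X@[O../OXX/...]: (0,1)[OX./OXX/...]+1* (0,2)[O.X/OXX/...]+1 (2,0)[O../OXX/X..]+1 (2,1)[O../OXX/.X.]+1 (2,2)[O../OXX/..X]+1
p3 O@[OX./OXX/...]: (0,2)[OXO/OXX/...]-1* (2,0)[OX./OXX/O..]-1 (2,1)[OX./OXX/.O.]-1 (2,2)[OX./OXX/..O]-1
p4 X@[OXO/OXX/...]: (2,0)[OXO/OXX/X..]+1* (2,1)[OXO/OXX/.X.]+1 (2,2)[OXO/OXX/..X]+1
p5 O@[OXO/OXX/X..] terminal -1; root [.../OXX/...] d6

PV length from [.../OXX/...]: 4 plies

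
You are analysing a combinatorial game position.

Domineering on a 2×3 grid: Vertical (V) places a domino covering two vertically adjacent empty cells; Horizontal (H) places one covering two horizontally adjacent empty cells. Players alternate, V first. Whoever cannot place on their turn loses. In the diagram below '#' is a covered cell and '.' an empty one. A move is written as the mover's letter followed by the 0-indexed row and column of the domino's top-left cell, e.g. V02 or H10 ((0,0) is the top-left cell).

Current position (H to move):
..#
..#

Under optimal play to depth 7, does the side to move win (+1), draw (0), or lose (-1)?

value(..#/..#, H) = +1

p1 H@[..#/..#]: H00[###/..#]+1* H10[..#/###]+1
p2 V@[###/..#] terminal -1; root [..#/..#] d7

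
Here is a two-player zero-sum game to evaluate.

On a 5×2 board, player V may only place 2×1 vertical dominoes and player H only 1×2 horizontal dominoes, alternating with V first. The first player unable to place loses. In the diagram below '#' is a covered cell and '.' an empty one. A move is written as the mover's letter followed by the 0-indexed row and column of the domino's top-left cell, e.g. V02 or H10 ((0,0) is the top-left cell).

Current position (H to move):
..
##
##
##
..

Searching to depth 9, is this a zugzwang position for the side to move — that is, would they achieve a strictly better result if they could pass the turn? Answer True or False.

zugzwang(../##/##/##/.., H) = False

p1 H@[../##/##/##/..]: H00[##/##/##/##/..]+1* H40[../##/##/##/##]+1
p2 V@[##/##/##/##/..] terminal -1; root [../##/##/##/..] d9
pass branch (V moves first from the same position):
  | p1 V@[../##/##/##/..] terminal -1; root [../##/##/##/..] d9
H moving scores +1; H passing scores +1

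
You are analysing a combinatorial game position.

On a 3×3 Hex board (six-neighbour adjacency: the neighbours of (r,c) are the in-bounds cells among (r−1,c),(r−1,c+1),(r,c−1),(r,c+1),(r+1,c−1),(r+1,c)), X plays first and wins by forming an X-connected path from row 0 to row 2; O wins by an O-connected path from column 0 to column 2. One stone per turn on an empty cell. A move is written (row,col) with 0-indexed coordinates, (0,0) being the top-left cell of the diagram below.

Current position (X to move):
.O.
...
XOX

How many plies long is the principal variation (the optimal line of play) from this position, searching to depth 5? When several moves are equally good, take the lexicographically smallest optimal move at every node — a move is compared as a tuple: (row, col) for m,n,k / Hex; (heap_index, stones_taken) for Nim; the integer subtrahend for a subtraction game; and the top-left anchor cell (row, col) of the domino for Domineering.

p1 X@[.O./.../XOX]: (0,0)[XO./.../XOX]+1* (0,2)[.OX/.../XOX]+1 (1,0)[.O./X../XOX]+1 (1,1)[.O./.X./XOX]-1 (1,2)[.O./..X/XOX]-1
p2 O@[XO./.../XOX]: (0,2)[XOO/.../XOX]-1* (1,0)[XO./O../XOX]-1 (1,1)[XO./.O./XOX]-1 (1,2)[XO./..O/XOX]-1
p3 X@[XOO/.../XOX]: (1,0)[XOO/X../XOX]+1* (1,1)[XOO/.X./XOX]-1 (1,2)[XOO/..X/XOX]-1
p4 O@[XOO/X../XOX] terminal -1; root [.O./.../XOX] d5

PV length from [.O./.../XOX]: 3 plies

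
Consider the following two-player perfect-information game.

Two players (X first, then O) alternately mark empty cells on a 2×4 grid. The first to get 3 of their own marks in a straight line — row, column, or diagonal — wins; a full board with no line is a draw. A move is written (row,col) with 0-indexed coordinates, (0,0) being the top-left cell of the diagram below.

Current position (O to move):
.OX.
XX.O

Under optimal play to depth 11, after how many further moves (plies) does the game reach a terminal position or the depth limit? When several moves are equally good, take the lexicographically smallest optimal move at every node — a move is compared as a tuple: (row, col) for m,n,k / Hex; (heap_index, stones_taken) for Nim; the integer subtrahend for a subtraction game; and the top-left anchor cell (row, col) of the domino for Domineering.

PV length from [.OX./XX.O]: 3 plies

ply 1, O at .OX./XX.O | (0,0)=-1→OOX./XX.O; (0,3)=-1→.OXO/XX.O; (1,2)=+0→.OX./XXOO*
ply 2, X at .OX./XXOO | (0,0)=+0→XOX./XXOO*; (0,3)=+0→.OXX/XXOO
ply 3, O at XOX./XXOO | (0,3)=+0→XOXO/XXOO*
ply 4: XOXO/XXOO is terminal +0 (X); from .OX./XX.O depth 11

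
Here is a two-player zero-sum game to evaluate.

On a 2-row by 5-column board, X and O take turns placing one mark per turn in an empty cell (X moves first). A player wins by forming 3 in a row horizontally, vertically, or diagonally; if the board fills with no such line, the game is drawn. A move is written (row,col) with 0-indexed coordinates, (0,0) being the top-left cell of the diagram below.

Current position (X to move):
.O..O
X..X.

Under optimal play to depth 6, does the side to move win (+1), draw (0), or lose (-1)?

value(.O..O/X..X., X) = +1

ply 1, X at .O..O/X..X. | (0,0)=+0→XO..O/X..X.; (0,2)=+0→.OX.O/X..X.; (0,3)=+0→.O.XO/X..X.; (1,1)=+0→.O..O/XX.X.; (1,2)=+1→.O..O/X.XX.*; (1,4)=+0→.O..O/X..XX
ply 2, O at .O..O/X.XX. | (0,0)=-1→OO..O/X.XX.*; (0,2)=-1→.OO.O/X.XX.; (0,3)=-1→.O.OO/X.XX.; (1,1)=-1→.O..O/XOXX.; (1,4)=-1→.O..O/X.XXO
ply 3, X at OO..O/X.XX. | (0,2)=+1→OOX.O/X.XX.*; (0,3)=-1→OO.XO/X.XX.; (1,1)=+1→OO..O/XXXX.; (1,4)=+1→OO..O/X.XXX
ply 4, O at OOX.O/X.XX. | (0,3)=-1→OOXOO/X.XX.*; (1,1)=-1→OOX.O/XOXX.; (1,4)=-1→OOX.O/X.XXO
ply 5, X at OOXOO/X.XX. | (1,1)=+1→OOXOO/XXXX.*; (1,4)=+1→OOXOO/X.XXX
ply 6: OOXOO/XXXX. is terminal -1 (O); from .O..O/X..X. depth 6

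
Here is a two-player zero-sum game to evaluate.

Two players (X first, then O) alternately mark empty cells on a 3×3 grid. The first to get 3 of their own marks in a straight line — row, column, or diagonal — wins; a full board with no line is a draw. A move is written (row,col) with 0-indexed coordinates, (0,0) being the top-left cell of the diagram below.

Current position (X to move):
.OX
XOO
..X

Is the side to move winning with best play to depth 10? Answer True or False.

X winning at [.OX/XOO/..X]: False

ply 1, X at .OX/XOO/..X | (0,0)=-1→XOX/XOO/..X; (2,0)=-1→.OX/XOO/X.X; (2,1)=+0→.OX/XOO/.XX*
ply 2, O at .OX/XOO/.XX | (0,0)=-1→OOX/XOO/.XX; (2,0)=+0→.OX/XOO/OXX*
ply 3, X at .OX/XOO/OXX | (0,0)=+0→XOX/XOO/OXX*
ply 4: XOX/XOO/OXX is terminal +0 (O); from .OX/XOO/..X depth 10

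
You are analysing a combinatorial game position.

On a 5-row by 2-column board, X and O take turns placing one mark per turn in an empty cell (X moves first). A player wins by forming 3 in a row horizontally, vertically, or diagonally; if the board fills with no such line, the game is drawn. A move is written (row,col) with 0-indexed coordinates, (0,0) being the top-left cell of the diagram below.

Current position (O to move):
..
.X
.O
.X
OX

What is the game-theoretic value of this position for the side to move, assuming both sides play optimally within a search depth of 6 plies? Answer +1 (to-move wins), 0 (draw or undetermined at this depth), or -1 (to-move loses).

value(../.X/.O/.X/OX, O) = 0

[../.X/.O/.X/OX] O move#1: (0,0):+0/O./.X/.O/.X/OX*, (0,1):+0/.O/.X/.O/.X/OX, (1,0):+0/../OX/.O/.X/OX, (2,0):+0/../.X/OO/.X/OX, (3,0):+0/../.X/.O/OX/OX
[O./.X/.O/.X/OX] X move#2: (0,1):-1/OX/.X/.O/.X/OX, (1,0):+0/O./XX/.O/.X/OX*, (2,0):+0/O./.X/XO/.X/OX, (3,0):+0/O./.X/.O/XX/OX
[O./XX/.O/.X/OX] O move#3: (0,1):+0/OO/XX/.O/.X/OX*, (2,0):+0/O./XX/OO/.X/OX, (3,0):+0/O./XX/.O/OX/OX
[OO/XX/.O/.X/OX] X move#4: (2,0):+0/OO/XX/XO/.X/OX*, (3,0):+0/OO/XX/.O/XX/OX
[OO/XX/XO/.X/OX] O move#5: (3,0):+0/OO/XX/XO/OX/OX*
[OO/XX/XO/OX/OX] end (terminal +0, X#6); searched ../.X/.O/.X/OX to 6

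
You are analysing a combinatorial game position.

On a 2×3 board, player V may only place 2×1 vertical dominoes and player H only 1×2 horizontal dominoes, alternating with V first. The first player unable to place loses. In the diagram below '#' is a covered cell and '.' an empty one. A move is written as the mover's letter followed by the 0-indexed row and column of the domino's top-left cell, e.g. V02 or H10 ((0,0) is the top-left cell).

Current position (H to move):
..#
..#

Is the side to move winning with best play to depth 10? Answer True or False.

H winning at [..#/..#]: True

[..#/..#] H move#1: H00:+1/###/..#*, H10:+1/..#/###
[###/..#] end (terminal -1, V#2); searched ..#/..# to 10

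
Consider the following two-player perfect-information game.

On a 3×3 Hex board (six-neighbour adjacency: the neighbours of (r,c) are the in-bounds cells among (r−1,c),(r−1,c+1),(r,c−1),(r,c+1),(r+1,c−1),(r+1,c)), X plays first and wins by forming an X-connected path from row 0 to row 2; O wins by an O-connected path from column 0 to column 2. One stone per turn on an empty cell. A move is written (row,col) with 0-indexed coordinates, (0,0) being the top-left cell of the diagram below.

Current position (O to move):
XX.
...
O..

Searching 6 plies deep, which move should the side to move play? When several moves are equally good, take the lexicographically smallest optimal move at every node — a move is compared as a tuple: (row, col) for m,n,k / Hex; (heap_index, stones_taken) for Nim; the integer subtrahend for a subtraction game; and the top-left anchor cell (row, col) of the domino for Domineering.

[XX./.../O..] O move#1: (0,2):+1/XXO/.../O..*, (1,0):-1/XX./O../O.., (1,1):+1/XX./.O./O.., (1,2):+1/XX./..O/O.., (2,1):+1/XX./.../OO., (2,2):+1/XX./.../O.O
[XXO/.../O..] X move#2: (1,0):-1/XXO/X../O..*, (1,1):-1/XXO/.X./O.., (1,2):-1/XXO/..X/O.., (2,1):-1/XXO/.../OX., (2,2):-1/XXO/.../O.X
[XXO/X../O..] O move#3: (1,1):+1/XXO/XO./O..*, (1,2):+1/XXO/X.O/O.., (2,1):+1/XXO/X../OO., (2,2):+1/XXO/X../O.O
[XXO/XO./O..] end (terminal -1, X#4); searched XX./.../O.. to 6

O's best at [XX./.../O..]: (0,2)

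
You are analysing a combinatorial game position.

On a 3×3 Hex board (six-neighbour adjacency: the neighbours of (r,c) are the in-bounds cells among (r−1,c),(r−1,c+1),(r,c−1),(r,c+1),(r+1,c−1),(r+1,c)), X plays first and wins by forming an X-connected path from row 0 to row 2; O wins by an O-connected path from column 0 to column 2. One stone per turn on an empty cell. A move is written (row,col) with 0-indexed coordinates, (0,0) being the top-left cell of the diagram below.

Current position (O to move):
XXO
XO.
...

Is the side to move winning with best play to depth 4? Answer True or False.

O winning at [XXO/XO./...]: True

p1 O@[XXO/XO./...]: (1,2)[XXO/XOO/...]-1 (2,0)[XXO/XO./O..]+1* (2,1)[XXO/XO./.O.]-1 (2,2)[XXO/XO./..O]-1
p2 X@[XXO/XO./O..] terminal -1; root [XXO/XO./...] d4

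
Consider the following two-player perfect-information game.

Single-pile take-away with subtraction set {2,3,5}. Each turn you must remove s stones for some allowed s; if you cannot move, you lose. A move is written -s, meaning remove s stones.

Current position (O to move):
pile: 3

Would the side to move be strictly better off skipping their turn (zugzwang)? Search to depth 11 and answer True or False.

[3] O move#1: -2:+1/1*, -3:+1/0
[1] end (terminal -1, X#2); searched 3 to 11
if O skipped the turn, X would face:
~ [3] X move#1: -2:+1/1*, -3:+1/0
~ [1] end (terminal -1, O#2); searched 3 to 11
compare (O): move=+1 vs pass=-1

zugzwang(3, O) = False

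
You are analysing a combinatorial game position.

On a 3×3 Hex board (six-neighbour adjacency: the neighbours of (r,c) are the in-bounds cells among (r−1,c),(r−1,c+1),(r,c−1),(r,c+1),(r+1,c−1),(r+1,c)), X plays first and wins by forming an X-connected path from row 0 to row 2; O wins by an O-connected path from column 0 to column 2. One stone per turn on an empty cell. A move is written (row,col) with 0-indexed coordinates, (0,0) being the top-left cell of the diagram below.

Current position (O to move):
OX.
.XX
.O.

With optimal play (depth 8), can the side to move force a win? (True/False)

O winning at [OX./.XX/.O.]: False

ply 1, O at OX./.XX/.O. | (0,2)=-1→OXO/.XX/.O.*; (1,0)=-1→OX./OXX/.O.; (2,0)=-1→OX./.XX/OO.; (2,2)=-1→OX./.XX/.OO
ply 2, X at OXO/.XX/.O. | (1,0)=+1→OXO/XXX/.O.*; (2,0)=+1→OXO/.XX/XO.; (2,2)=+1→OXO/.XX/.OX
ply 3, O at OXO/XXX/.O. | (2,0)=-1→OXO/XXX/OO.*; (2,2)=-1→OXO/XXX/.OO
ply 4, X at OXO/XXX/OO. | (2,2)=+1→OXO/XXX/OOX*
ply 5: OXO/XXX/OOX is terminal -1 (O); from OX./.XX/.O. depth 8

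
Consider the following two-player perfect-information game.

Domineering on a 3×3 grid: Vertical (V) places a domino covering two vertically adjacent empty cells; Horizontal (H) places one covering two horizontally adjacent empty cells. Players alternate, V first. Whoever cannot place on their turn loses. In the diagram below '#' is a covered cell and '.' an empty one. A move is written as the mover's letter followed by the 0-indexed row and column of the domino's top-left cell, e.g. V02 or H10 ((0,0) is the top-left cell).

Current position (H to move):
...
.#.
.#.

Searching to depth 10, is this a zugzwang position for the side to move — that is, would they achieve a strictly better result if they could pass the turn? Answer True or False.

zugzwang(.../.#./.#., H) = False

p1 H@[.../.#./.#.]: H00[##./.#./.#.]-1* H01[.##/.#./.#.]-1
p2 V@[##./.#./.#.]: V02[###/.##/.#.]+1* V10[##./##./##.]+1 V12[##./.##/.##]+1
p3 H@[###/.##/.#.] terminal -1; root [.../.#./.#.] d10
pass branch (V moves first from the same position):
  | p1 V@[.../.#./.#.]: V00[#../##./.#.]+1* V02[..#/.##/.#.]+1 V10[.../##./##.]+1 V12[.../.##/.##]+1
  | p2 H@[#../##./.#.]: H01[###/##./.#.]-1*
  | p3 V@[###/##./.#.]: V12[###/###/.##]+1*
  | p4 H@[###/###/.##] terminal -1; root [.../.#./.#.] d10
H moving scores -1; H passing scores -1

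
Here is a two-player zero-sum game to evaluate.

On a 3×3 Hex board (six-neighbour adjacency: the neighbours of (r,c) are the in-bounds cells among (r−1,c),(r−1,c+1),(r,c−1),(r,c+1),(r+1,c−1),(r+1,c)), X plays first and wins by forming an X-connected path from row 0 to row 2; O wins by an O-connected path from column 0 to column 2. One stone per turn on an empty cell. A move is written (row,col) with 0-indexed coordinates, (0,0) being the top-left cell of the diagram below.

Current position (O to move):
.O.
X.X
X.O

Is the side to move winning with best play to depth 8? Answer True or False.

O winning at [.O./X.X/X.O]: False

ply 1, O at .O./X.X/X.O | (0,0)=-1→OO./X.X/X.O*; (0,2)=-1→.OO/X.X/X.O; (1,1)=-1→.O./XOX/X.O; (2,1)=-1→.O./X.X/XOO
ply 2, X at OO./X.X/X.O | (0,2)=+1→OOX/X.X/X.O*; (1,1)=-1→OO./XXX/X.O; (2,1)=-1→OO./X.X/XXO
ply 3, O at OOX/X.X/X.O | (1,1)=-1→OOX/XOX/X.O*; (2,1)=-1→OOX/X.X/XOO
ply 4, X at OOX/XOX/X.O | (2,1)=+1→OOX/XOX/XXO*
ply 5: OOX/XOX/XXO is terminal -1 (O); from .O./X.X/X.O depth 8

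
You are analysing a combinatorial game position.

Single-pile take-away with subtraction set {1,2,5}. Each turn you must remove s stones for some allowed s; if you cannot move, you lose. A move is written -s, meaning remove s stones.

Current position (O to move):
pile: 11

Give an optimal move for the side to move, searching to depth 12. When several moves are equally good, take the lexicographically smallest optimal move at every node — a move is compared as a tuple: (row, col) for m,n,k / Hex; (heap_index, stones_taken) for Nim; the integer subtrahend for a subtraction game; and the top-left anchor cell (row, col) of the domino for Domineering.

[11] O move#1: -1:-1/10, -2:+1/9*, -5:+1/6
[9] X move#2: -1:-1/8*, -2:-1/7, -5:-1/4
[8] O move#3: -1:-1/7, -2:+1/6*, -5:+1/3
[6] X move#4: -1:-1/5*, -2:-1/4, -5:-1/1
[5] O move#5: -1:-1/4, -2:+1/3*, -5:+1/0
[3] X move#6: -1:-1/2*, -2:-1/1
[2] O move#7: -1:-1/1, -2:+1/0*
[0] end (terminal -1, X#8); searched 11 to 12

O's best at [11]: -2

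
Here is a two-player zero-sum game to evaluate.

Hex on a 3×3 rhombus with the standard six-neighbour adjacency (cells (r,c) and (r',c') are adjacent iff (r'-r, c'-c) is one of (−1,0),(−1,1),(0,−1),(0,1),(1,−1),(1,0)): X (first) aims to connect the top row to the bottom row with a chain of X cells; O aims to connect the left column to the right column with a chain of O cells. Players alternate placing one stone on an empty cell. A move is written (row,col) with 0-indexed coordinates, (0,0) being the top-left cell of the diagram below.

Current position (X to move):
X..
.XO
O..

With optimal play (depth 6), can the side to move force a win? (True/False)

ply 1, X at X../.XO/O.. | (0,1)=-1→XX./.XO/O..; (0,2)=-1→X.X/.XO/O..; (1,0)=-1→X../XXO/O..; (2,1)=+1→X../.XO/OX.*; (2,2)=-1→X../.XO/O.X
ply 2, O at X../.XO/OX. | (0,1)=-1→XO./.XO/OX.*; (0,2)=-1→X.O/.XO/OX.; (1,0)=-1→X../OXO/OX.; (2,2)=-1→X../.XO/OXO
ply 3, X at XO./.XO/OX. | (0,2)=+1→XOX/.XO/OX.*; (1,0)=+1→XO./XXO/OX.; (2,2)=+1→XO./.XO/OXX
ply 4: XOX/.XO/OX. is terminal -1 (O); from X../.XO/O.. depth 6

X winning at [X../.XO/O..]: True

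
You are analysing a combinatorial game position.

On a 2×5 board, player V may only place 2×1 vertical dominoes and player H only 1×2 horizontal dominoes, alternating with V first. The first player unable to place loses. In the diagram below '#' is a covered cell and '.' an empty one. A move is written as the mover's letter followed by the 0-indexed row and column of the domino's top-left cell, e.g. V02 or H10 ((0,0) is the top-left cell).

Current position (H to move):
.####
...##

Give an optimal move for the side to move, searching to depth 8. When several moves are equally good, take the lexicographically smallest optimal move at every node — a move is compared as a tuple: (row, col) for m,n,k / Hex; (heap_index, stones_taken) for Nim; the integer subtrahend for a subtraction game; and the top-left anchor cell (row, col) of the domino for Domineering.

ply 1, H at .####/...## | H10=+1→.####/##.##*; H11=-1→.####/.####
ply 2: .####/##.## is terminal -1 (V); from .####/...## depth 8

H's best at [.####/...##]: H10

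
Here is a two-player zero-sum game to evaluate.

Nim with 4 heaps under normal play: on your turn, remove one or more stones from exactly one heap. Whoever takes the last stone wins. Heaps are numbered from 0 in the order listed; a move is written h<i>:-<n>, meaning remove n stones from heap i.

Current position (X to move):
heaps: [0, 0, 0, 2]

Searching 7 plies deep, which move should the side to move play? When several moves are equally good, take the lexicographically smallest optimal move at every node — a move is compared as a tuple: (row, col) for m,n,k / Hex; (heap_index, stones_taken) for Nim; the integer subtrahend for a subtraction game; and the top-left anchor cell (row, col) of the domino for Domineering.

p1 X@[(0,0,0,2)]: h3:-1[(0,0,0,1)]-1 h3:-2[(0,0,0,0)]+1*
p2 O@[(0,0,0,0)] terminal -1; root [(0,0,0,2)] d7

X's best at [(0,0,0,2)]: h3:-2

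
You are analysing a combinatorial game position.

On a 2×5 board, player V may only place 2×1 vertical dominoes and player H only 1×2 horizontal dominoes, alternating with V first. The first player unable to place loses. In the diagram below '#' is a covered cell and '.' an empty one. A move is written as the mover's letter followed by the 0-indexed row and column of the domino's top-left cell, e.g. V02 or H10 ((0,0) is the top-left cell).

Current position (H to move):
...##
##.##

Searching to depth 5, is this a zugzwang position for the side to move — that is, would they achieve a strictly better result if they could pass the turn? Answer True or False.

[...##/##.##] H move#1: H00:-1/##.##/##.##, H01:+1/.####/##.##*
[.####/##.##] end (terminal -1, V#2); searched ...##/##.## to 5
pass branch (V moves first from the same position):
  | [...##/##.##] V move#1: V02:-1/..###/#####*
  | [..###/#####] H move#2: H00:+1/#####/#####*
  | [#####/#####] end (terminal -1, V#3); searched ...##/##.## to 5
H moving scores +1; H passing scores +1

zugzwang(...##/##.##, H) = False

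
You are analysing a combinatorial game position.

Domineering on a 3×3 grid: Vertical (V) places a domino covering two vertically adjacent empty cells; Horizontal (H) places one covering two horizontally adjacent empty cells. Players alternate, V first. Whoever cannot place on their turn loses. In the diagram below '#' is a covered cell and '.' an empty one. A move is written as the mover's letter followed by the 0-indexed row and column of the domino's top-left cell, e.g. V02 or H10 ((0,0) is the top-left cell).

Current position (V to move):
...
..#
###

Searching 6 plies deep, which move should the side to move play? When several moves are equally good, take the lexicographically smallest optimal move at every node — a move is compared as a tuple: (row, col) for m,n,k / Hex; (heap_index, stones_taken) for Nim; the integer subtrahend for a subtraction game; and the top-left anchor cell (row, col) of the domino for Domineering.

ply 1, V at .../..#/### | V00=-1→#../#.#/###; V01=+1→.#./.##/###*
ply 2: .#./.##/### is terminal -1 (H); from .../..#/### depth 6

V's best at [.../..#/###]: V01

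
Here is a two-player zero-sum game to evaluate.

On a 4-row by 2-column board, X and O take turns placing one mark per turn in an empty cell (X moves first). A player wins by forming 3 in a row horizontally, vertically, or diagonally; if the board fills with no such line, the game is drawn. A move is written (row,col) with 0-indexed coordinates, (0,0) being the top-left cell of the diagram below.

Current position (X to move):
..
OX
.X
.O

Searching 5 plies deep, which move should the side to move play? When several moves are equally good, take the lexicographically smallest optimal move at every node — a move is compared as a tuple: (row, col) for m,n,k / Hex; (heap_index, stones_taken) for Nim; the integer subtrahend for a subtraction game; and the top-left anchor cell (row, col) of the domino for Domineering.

X's best at [../OX/.X/.O]: (0,1)

[../OX/.X/.O] X move#1: (0,0):+0/X./OX/.X/.O, (0,1):+1/.X/OX/.X/.O*, (2,0):+0/../OX/XX/.O, (3,0):+0/../OX/.X/XO
[.X/OX/.X/.O] end (terminal -1, O#2); searched ../OX/.X/.O to 5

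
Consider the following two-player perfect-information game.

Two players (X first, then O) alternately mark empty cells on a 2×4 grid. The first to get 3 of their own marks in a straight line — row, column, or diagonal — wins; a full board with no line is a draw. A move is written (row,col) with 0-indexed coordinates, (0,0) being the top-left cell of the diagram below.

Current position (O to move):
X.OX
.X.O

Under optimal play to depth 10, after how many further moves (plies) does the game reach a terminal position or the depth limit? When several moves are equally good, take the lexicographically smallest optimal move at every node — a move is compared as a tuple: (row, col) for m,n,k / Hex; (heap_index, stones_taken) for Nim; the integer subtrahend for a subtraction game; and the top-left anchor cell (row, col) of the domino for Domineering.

ply 1, O at X.OX/.X.O | (0,1)=+0→XOOX/.X.O*; (1,0)=+0→X.OX/OX.O; (1,2)=+0→X.OX/.XOO
ply 2, X at XOOX/.X.O | (1,0)=+0→XOOX/XX.O*; (1,2)=+0→XOOX/.XXO
ply 3, O at XOOX/XX.O | (1,2)=+0→XOOX/XXOO*
ply 4: XOOX/XXOO is terminal +0 (X); from X.OX/.X.O depth 10

PV length from [X.OX/.X.O]: 3 plies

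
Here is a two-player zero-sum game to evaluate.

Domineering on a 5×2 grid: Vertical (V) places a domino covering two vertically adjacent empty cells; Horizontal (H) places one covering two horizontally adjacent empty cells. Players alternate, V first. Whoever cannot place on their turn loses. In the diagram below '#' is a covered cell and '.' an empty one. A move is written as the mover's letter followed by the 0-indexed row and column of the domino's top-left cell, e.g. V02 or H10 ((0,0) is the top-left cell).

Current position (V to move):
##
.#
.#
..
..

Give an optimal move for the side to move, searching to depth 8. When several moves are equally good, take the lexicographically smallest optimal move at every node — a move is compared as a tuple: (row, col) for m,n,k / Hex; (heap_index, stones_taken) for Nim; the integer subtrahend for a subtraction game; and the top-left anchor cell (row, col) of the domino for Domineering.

[##/.#/.#/../..] V move#1: V10:-1/##/##/##/../.., V20:-1/##/.#/##/#./.., V30:+1/##/.#/.#/#./#.*, V31:+1/##/.#/.#/.#/.#
[##/.#/.#/#./#.] end (terminal -1, H#2); searched ##/.#/.#/../.. to 8

V's best at [##/.#/.#/../..]: V30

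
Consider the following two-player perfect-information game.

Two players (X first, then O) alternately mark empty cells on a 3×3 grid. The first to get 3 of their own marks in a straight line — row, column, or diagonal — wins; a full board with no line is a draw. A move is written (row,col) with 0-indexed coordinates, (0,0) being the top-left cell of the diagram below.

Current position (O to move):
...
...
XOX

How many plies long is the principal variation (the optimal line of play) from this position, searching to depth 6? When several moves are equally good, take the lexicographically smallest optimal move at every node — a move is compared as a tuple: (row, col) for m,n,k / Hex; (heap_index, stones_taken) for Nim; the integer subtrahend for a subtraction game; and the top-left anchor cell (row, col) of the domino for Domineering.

PV length from [.../.../XOX]: 6 plies

p1 O@[.../.../XOX]: (0,0)[O../.../XOX]-1 (0,1)[.O./.../XOX]-1 (0,2)[..O/.../XOX]-1 (1,0)[.../O../XOX]-1 (1,1)[.../.O./XOX]+0* (1,2)[.../..O/XOX]-1
p2 X@[.../.O./XOX]: (0,0)[X../.O./XOX]-1 (0,1)[.X./.O./XOX]+0* (0,2)[..X/.O./XOX]-1 (1,0)[.../XO./XOX]-1 (1,2)[.../.OX/XOX]-1
p3 O@[.X./.O./XOX]: (0,0)[OX./.O./XOX]+0* (0,2)[.XO/.O./XOX]+0 (1,0)[.X./OO./XOX]+0 (1,2)[.X./.OO/XOX]+0
p4 X@[OX./.O./XOX]: (0,2)[OXX/.O./XOX]+0* (1,0)[OX./XO./XOX]+0 (1,2)[OX./.OX/XOX]+0
p5 O@[OXX/.O./XOX]: (1,0)[OXX/OO./XOX]-1 (1,2)[OXX/.OO/XOX]+0*
p6 X@[OXX/.OO/XOX]: (1,0)[OXX/XOO/XOX]+0*
p7 O@[OXX/XOO/XOX] terminal +0; root [.../.../XOX] d6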